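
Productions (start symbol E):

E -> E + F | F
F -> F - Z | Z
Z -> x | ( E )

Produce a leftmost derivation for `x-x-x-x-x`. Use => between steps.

E => F => F-Z => F-Z-Z => F-Z-Z-Z => F-Z-Z-Z-Z => Z-Z-Z-Z-Z => x-Z-Z-Z-Z => x-x-Z-Z-Z => x-x-x-Z-Z => x-x-x-x-Z => x-x-x-x-x

E => F   [E -> F]
F => F-Z   [F -> F - Z]
F-Z => F-Z-Z   [F -> F - Z]
F-Z-Z => F-Z-Z-Z   [F -> F - Z]
F-Z-Z-Z => F-Z-Z-Z-Z   [F -> F - Z]
F-Z-Z-Z-Z => Z-Z-Z-Z-Z   [F -> Z]
Z-Z-Z-Z-Z => x-Z-Z-Z-Z   [Z -> x]
x-Z-Z-Z-Z => x-x-Z-Z-Z   [Z -> x]
x-x-Z-Z-Z => x-x-x-Z-Z   [Z -> x]
x-x-x-Z-Z => x-x-x-x-Z   [Z -> x]
x-x-x-x-Z => x-x-x-x-x   [Z -> x]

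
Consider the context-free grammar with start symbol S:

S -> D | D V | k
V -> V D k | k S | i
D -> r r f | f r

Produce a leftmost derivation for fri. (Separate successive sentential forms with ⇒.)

S⇒DV⇒frV⇒fri

S ⇒ DV   [S -> D V]
DV ⇒ frV   [D -> f r]
frV ⇒ fri   [V -> i]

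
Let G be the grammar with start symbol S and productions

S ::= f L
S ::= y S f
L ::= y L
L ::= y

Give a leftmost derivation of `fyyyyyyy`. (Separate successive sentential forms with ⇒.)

S ⇒ fL ⇒ fyL ⇒ fyyL ⇒ fyyyL ⇒ fyyyyL ⇒ fyyyyyL ⇒ fyyyyyyL ⇒ fyyyyyyy

S ⇒ fL   [S ::= f L]
fL ⇒ fyL   [L ::= y L]
fyL ⇒ fyyL   [L ::= y L]
fyyL ⇒ fyyyL   [L ::= y L]
fyyyL ⇒ fyyyyL   [L ::= y L]
fyyyyL ⇒ fyyyyyL   [L ::= y L]
fyyyyyL ⇒ fyyyyyyL   [L ::= y L]
fyyyyyyL ⇒ fyyyyyyy   [L ::= y]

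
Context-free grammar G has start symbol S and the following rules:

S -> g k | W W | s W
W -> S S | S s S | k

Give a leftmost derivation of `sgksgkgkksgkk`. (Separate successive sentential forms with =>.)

S=>WW=>SsSW=>WWsSW=>SSWsSW=>sWSWsSW=>sSsSSWsSW=>sgksSSWsSW=>sgksgkSWsSW=>sgksgkgkWsSW=>sgksgkgkksSW=>sgksgkgkksgkW=>sgksgkgkksgkk

S => WW   [S -> W W]
WW => SsSW   [W -> S s S]
SsSW => WWsSW   [S -> W W]
WWsSW => SSWsSW   [W -> S S]
SSWsSW => sWSWsSW   [S -> s W]
sWSWsSW => sSsSSWsSW   [W -> S s S]
sSsSSWsSW => sgksSSWsSW   [S -> g k]
sgksSSWsSW => sgksgkSWsSW   [S -> g k]
sgksgkSWsSW => sgksgkgkWsSW   [S -> g k]
sgksgkgkWsSW => sgksgkgkksSW   [W -> k]
sgksgkgkksSW => sgksgkgkksgkW   [S -> g k]
sgksgkgkksgkW => sgksgkgkksgkk   [W -> k]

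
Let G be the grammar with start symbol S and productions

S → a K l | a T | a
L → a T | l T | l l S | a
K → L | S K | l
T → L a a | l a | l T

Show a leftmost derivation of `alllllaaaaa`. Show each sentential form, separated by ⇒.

S ⇒ aT   [S → a T]
aT ⇒ aLaa   [T → L a a]
aLaa ⇒ alTaa   [L → l T]
alTaa ⇒ allTaa   [T → l T]
allTaa ⇒ alllTaa   [T → l T]
alllTaa ⇒ alllLaaaa   [T → L a a]
alllLaaaa ⇒ allllTaaaa   [L → l T]
allllTaaaa ⇒ alllllaaaaa   [T → l a]

S ⇒ aT ⇒ aLaa ⇒ alTaa ⇒ allTaa ⇒ alllTaa ⇒ alllLaaaa ⇒ allllTaaaa ⇒ alllllaaaaa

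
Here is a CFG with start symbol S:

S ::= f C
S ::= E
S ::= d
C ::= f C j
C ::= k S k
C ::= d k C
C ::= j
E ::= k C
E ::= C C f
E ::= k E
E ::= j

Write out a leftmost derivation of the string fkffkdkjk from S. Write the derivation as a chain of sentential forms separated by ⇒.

S ⇒ fC ⇒ fkSk ⇒ fkfCk ⇒ fkffCjk ⇒ fkffkSkjk ⇒ fkffkdkjk

S ⇒ fC   [S ::= f C]
fC ⇒ fkSk   [C ::= k S k]
fkSk ⇒ fkfCk   [S ::= f C]
fkfCk ⇒ fkffCjk   [C ::= f C j]
fkffCjk ⇒ fkffkSkjk   [C ::= k S k]
fkffkSkjk ⇒ fkffkdkjk   [S ::= d]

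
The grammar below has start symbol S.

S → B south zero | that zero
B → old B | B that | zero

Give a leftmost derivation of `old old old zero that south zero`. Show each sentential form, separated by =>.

S => B south zero => B that south zero => old B that south zero => old old B that south zero => old old old B that south zero => old old old zero that south zero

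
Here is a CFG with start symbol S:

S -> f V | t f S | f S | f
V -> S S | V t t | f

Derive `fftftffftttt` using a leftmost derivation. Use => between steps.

S => fS   [S -> f S]
fS => ffS   [S -> f S]
ffS => fftfS   [S -> t f S]
fftfS => fftftfS   [S -> t f S]
fftftfS => fftftffV   [S -> f V]
fftftffV => fftftffVtt   [V -> V t t]
fftftffVtt => fftftffVtttt   [V -> V t t]
fftftffVtttt => fftftffftttt   [V -> f]

S=>fS=>ffS=>fftfS=>fftftfS=>fftftffV=>fftftffVtt=>fftftffVtttt=>fftftffftttt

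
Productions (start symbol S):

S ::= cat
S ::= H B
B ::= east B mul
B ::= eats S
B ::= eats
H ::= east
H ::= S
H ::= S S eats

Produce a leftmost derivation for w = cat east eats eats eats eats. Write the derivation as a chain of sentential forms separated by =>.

S => H B   [S ::= H B]
H B => S B   [H ::= S]
S B => H B B   [S ::= H B]
H B B => S S eats B B   [H ::= S S eats]
S S eats B B => cat S eats B B   [S ::= cat]
cat S eats B B => cat H B eats B B   [S ::= H B]
cat H B eats B B => cat east B eats B B   [H ::= east]
cat east B eats B B => cat east eats eats B B   [B ::= eats]
cat east eats eats B B => cat east eats eats eats B   [B ::= eats]
cat east eats eats eats B => cat east eats eats eats eats   [B ::= eats]

S => H B => S B => H B B => S S eats B B => cat S eats B B => cat H B eats B B => cat east B eats B B => cat east eats eats B B => cat east eats eats eats B => cat east eats eats eats eats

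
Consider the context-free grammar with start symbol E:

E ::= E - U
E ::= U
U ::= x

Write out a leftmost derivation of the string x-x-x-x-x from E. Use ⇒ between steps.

E ⇒ E-U   [E ::= E - U]
E-U ⇒ E-U-U   [E ::= E - U]
E-U-U ⇒ E-U-U-U   [E ::= E - U]
E-U-U-U ⇒ E-U-U-U-U   [E ::= E - U]
E-U-U-U-U ⇒ U-U-U-U-U   [E ::= U]
U-U-U-U-U ⇒ x-U-U-U-U   [U ::= x]
x-U-U-U-U ⇒ x-x-U-U-U   [U ::= x]
x-x-U-U-U ⇒ x-x-x-U-U   [U ::= x]
x-x-x-U-U ⇒ x-x-x-x-U   [U ::= x]
x-x-x-x-U ⇒ x-x-x-x-x   [U ::= x]

E ⇒ E-U ⇒ E-U-U ⇒ E-U-U-U ⇒ E-U-U-U-U ⇒ U-U-U-U-U ⇒ x-U-U-U-U ⇒ x-x-U-U-U ⇒ x-x-x-U-U ⇒ x-x-x-x-U ⇒ x-x-x-x-x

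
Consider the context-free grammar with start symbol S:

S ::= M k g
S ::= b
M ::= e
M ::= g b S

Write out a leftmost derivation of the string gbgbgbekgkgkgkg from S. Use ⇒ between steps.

S ⇒ Mkg ⇒ gbSkg ⇒ gbMkgkg ⇒ gbgbSkgkg ⇒ gbgbMkgkgkg ⇒ gbgbgbSkgkgkg ⇒ gbgbgbMkgkgkgkg ⇒ gbgbgbekgkgkgkg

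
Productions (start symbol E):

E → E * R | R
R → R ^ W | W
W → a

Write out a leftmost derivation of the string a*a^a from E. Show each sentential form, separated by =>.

E => E*R => R*R => W*R => a*R => a*R^W => a*W^W => a*a^W => a*a^a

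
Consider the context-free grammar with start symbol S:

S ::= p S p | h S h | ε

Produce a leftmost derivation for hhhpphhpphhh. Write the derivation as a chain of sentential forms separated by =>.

S => hSh   [S ::= h S h]
hSh => hhShh   [S ::= h S h]
hhShh => hhhShhh   [S ::= h S h]
hhhShhh => hhhpSphhh   [S ::= p S p]
hhhpSphhh => hhhppSpphhh   [S ::= p S p]
hhhppSpphhh => hhhpphShpphhh   [S ::= h S h]
hhhpphShpphhh => hhhpphhpphhh   [S ::= ε]

S=>hSh=>hhShh=>hhhShhh=>hhhpSphhh=>hhhppSpphhh=>hhhpphShpphhh=>hhhpphhpphhh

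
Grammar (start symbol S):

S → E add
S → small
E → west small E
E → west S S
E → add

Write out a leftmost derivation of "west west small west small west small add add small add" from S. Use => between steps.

S => E add   [S → E add]
E add => west S S add   [E → west S S]
west S S add => west E add S add   [S → E add]
west E add S add => west west small E add S add   [E → west small E]
west west small E add S add => west west small west small E add S add   [E → west small E]
west west small west small E add S add => west west small west small west small E add S add   [E → west small E]
west west small west small west small E add S add => west west small west small west small add add S add   [E → add]
west west small west small west small add add S add => west west small west small west small add add small add   [S → small]

S => E add => west S S add => west E add S add => west west small E add S add => west west small west small E add S add => west west small west small west small E add S add => west west small west small west small add add S add => west west small west small west small add add small add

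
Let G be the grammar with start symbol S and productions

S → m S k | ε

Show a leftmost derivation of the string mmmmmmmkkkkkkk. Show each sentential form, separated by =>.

S => mSk => mmSkk => mmmSkkk => mmmmSkkkk => mmmmmSkkkkk => mmmmmmSkkkkkk => mmmmmmmSkkkkkkk => mmmmmmmkkkkkkk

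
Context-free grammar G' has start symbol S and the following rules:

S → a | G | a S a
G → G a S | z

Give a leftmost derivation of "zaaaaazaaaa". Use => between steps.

S => G   [S → G]
G => GaS   [G → G a S]
GaS => GaSaS   [G → G a S]
GaSaS => zaSaS   [G → z]
zaSaS => zaaSaaS   [S → a S a]
zaaSaaS => zaaaaaS   [S → a]
zaaaaaS => zaaaaaG   [S → G]
zaaaaaG => zaaaaaGaS   [G → G a S]
zaaaaaGaS => zaaaaaGaSaS   [G → G a S]
zaaaaaGaSaS => zaaaaazaSaS   [G → z]
zaaaaazaSaS => zaaaaazaaaS   [S → a]
zaaaaazaaaS => zaaaaazaaaa   [S → a]

S => G => GaS => GaSaS => zaSaS => zaaSaaS => zaaaaaS => zaaaaaG => zaaaaaGaS => zaaaaaGaSaS => zaaaaazaSaS => zaaaaazaaaS => zaaaaazaaaa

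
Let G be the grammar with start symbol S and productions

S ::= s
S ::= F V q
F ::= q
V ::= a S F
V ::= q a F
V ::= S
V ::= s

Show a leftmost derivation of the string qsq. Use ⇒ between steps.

S ⇒ FVq   [S ::= F V q]
FVq ⇒ qVq   [F ::= q]
qVq ⇒ qSq   [V ::= S]
qSq ⇒ qsq   [S ::= s]

S ⇒ FVq ⇒ qVq ⇒ qSq ⇒ qsq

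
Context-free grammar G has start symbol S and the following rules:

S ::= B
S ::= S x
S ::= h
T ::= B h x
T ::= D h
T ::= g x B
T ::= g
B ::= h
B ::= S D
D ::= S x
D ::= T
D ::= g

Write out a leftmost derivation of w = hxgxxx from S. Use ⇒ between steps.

S⇒Sx⇒Sxx⇒Sxxx⇒Bxxx⇒SDxxx⇒SxDxxx⇒BxDxxx⇒hxDxxx⇒hxgxxx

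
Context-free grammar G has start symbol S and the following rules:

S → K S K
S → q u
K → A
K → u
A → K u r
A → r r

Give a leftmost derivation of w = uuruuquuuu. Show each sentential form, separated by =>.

S=>KSK=>ASK=>KurSK=>uurSK=>uurKSKK=>uuruSKK=>uuruKSKKK=>uuruuSKKK=>uuruuquKKK=>uuruuquuKK=>uuruuquuuK=>uuruuquuuu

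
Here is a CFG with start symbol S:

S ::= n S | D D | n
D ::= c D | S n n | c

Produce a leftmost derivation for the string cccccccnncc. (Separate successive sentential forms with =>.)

S=>DD=>cDD=>ccDD=>ccSnnD=>ccDDnnD=>cccDDnnD=>ccccDDnnD=>cccccDDnnD=>ccccccDnnD=>cccccccnnD=>cccccccnncD=>cccccccnncc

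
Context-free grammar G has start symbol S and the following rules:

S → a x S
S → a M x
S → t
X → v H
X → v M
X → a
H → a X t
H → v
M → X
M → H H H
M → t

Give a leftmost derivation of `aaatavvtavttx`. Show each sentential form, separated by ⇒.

S ⇒ aMx   [S → a M x]
aMx ⇒ aHHHx   [M → H H H]
aHHHx ⇒ aaXtHHx   [H → a X t]
aaXtHHx ⇒ aaatHHx   [X → a]
aaatHHx ⇒ aaataXtHx   [H → a X t]
aaataXtHx ⇒ aaatavHtHx   [X → v H]
aaatavHtHx ⇒ aaatavvtHx   [H → v]
aaatavvtHx ⇒ aaatavvtaXtx   [H → a X t]
aaatavvtaXtx ⇒ aaatavvtavMtx   [X → v M]
aaatavvtavMtx ⇒ aaatavvtavttx   [M → t]

S ⇒ aMx ⇒ aHHHx ⇒ aaXtHHx ⇒ aaatHHx ⇒ aaataXtHx ⇒ aaatavHtHx ⇒ aaatavvtHx ⇒ aaatavvtaXtx ⇒ aaatavvtavMtx ⇒ aaatavvtavttx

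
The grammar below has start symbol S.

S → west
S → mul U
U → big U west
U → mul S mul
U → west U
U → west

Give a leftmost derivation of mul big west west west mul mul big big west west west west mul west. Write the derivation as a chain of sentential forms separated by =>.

S => mul U => mul big U west => mul big west U west => mul big west west U west => mul big west west west U west => mul big west west west mul S mul west => mul big west west west mul mul U mul west => mul big west west west mul mul big U west mul west => mul big west west west mul mul big big U west west mul west => mul big west west west mul mul big big west U west west mul west => mul big west west west mul mul big big west west west west mul west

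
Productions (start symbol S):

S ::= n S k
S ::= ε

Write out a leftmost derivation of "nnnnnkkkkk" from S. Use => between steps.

S => nSk   [S ::= n S k]
nSk => nnSkk   [S ::= n S k]
nnSkk => nnnSkkk   [S ::= n S k]
nnnSkkk => nnnnSkkkk   [S ::= n S k]
nnnnSkkkk => nnnnnSkkkkk   [S ::= n S k]
nnnnnSkkkkk => nnnnnkkkkk   [S ::= ε]

S => nSk => nnSkk => nnnSkkk => nnnnSkkkk => nnnnnSkkkkk => nnnnnkkkkk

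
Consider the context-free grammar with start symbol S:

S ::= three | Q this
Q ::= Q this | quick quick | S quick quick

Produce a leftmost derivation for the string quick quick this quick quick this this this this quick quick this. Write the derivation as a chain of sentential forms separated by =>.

S => Q this   [S ::= Q this]
Q this => S quick quick this   [Q ::= S quick quick]
S quick quick this => Q this quick quick this   [S ::= Q this]
Q this quick quick this => Q this this quick quick this   [Q ::= Q this]
Q this this quick quick this => Q this this this quick quick this   [Q ::= Q this]
Q this this this quick quick this => Q this this this this quick quick this   [Q ::= Q this]
Q this this this this quick quick this => S quick quick this this this this quick quick this   [Q ::= S quick quick]
S quick quick this this this this quick quick this => Q this quick quick this this this this quick quick this   [S ::= Q this]
Q this quick quick this this this this quick quick this => quick quick this quick quick this this this this quick quick this   [Q ::= quick quick]

S => Q this => S quick quick this => Q this quick quick this => Q this this quick quick this => Q this this this quick quick this => Q this this this this quick quick this => S quick quick this this this this quick quick this => Q this quick quick this this this this quick quick this => quick quick this quick quick this this this this quick quick this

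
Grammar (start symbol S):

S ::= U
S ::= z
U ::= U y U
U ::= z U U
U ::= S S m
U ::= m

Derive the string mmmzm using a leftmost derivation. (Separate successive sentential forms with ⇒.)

S ⇒ U   [S ::= U]
U ⇒ SSm   [U ::= S S m]
SSm ⇒ USm   [S ::= U]
USm ⇒ SSmSm   [U ::= S S m]
SSmSm ⇒ USmSm   [S ::= U]
USmSm ⇒ mSmSm   [U ::= m]
mSmSm ⇒ mUmSm   [S ::= U]
mUmSm ⇒ mmmSm   [U ::= m]
mmmSm ⇒ mmmzm   [S ::= z]

S ⇒ U ⇒ SSm ⇒ USm ⇒ SSmSm ⇒ USmSm ⇒ mSmSm ⇒ mUmSm ⇒ mmmSm ⇒ mmmzm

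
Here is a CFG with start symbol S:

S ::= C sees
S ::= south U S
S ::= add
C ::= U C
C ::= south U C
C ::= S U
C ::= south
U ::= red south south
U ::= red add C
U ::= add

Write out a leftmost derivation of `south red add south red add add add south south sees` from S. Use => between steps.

S => C sees => south U C sees => south red add C C sees => south red add south U C C sees => south red add south red add C C C sees => south red add south red add S U C C sees => south red add south red add add U C C sees => south red add south red add add add C C sees => south red add south red add add add south C sees => south red add south red add add add south south sees

S => C sees   [S ::= C sees]
C sees => south U C sees   [C ::= south U C]
south U C sees => south red add C C sees   [U ::= red add C]
south red add C C sees => south red add south U C C sees   [C ::= south U C]
south red add south U C C sees => south red add south red add C C C sees   [U ::= red add C]
south red add south red add C C C sees => south red add south red add S U C C sees   [C ::= S U]
south red add south red add S U C C sees => south red add south red add add U C C sees   [S ::= add]
south red add south red add add U C C sees => south red add south red add add add C C sees   [U ::= add]
south red add south red add add add C C sees => south red add south red add add add south C sees   [C ::= south]
south red add south red add add add south C sees => south red add south red add add add south south sees   [C ::= south]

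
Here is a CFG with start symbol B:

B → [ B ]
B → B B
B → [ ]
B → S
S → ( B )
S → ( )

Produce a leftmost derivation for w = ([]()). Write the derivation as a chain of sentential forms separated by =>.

B=>S=>(B)=>(BB)=>([]B)=>([]S)=>([]())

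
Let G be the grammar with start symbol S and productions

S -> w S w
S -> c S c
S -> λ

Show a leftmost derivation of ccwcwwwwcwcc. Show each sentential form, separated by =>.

S => cSc   [S -> c S c]
cSc => ccScc   [S -> c S c]
ccScc => ccwSwcc   [S -> w S w]
ccwSwcc => ccwcScwcc   [S -> c S c]
ccwcScwcc => ccwcwSwcwcc   [S -> w S w]
ccwcwSwcwcc => ccwcwwSwwcwcc   [S -> w S w]
ccwcwwSwwcwcc => ccwcwwwwcwcc   [S -> λ]

S => cSc => ccScc => ccwSwcc => ccwcScwcc => ccwcwSwcwcc => ccwcwwSwwcwcc => ccwcwwwwcwcc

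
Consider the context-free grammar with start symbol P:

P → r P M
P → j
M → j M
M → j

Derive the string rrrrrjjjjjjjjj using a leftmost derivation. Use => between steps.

P => rPM => rrPMM => rrrPMMM => rrrrPMMMM => rrrrrPMMMMM => rrrrrjMMMMM => rrrrrjjMMMMM => rrrrrjjjMMMMM => rrrrrjjjjMMMM => rrrrrjjjjjMMM => rrrrrjjjjjjMM => rrrrrjjjjjjjM => rrrrrjjjjjjjjM => rrrrrjjjjjjjjj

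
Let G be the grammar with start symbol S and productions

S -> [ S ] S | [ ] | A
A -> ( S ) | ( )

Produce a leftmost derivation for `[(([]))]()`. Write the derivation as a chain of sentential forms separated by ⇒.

S⇒[S]S⇒[A]S⇒[(S)]S⇒[(A)]S⇒[((S))]S⇒[(([]))]S⇒[(([]))]A⇒[(([]))]()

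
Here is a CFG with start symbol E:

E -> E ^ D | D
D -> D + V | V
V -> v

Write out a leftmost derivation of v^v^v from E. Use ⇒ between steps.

E ⇒ E^D ⇒ E^D^D ⇒ D^D^D ⇒ V^D^D ⇒ v^D^D ⇒ v^V^D ⇒ v^v^D ⇒ v^v^V ⇒ v^v^v

E ⇒ E^D   [E -> E ^ D]
E^D ⇒ E^D^D   [E -> E ^ D]
E^D^D ⇒ D^D^D   [E -> D]
D^D^D ⇒ V^D^D   [D -> V]
V^D^D ⇒ v^D^D   [V -> v]
v^D^D ⇒ v^V^D   [D -> V]
v^V^D ⇒ v^v^D   [V -> v]
v^v^D ⇒ v^v^V   [D -> V]
v^v^V ⇒ v^v^v   [V -> v]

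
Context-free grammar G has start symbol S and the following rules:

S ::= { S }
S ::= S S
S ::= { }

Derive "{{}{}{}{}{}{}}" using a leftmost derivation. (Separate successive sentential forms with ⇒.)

S ⇒ {S}   [S ::= { S }]
{S} ⇒ {SS}   [S ::= S S]
{SS} ⇒ {SSS}   [S ::= S S]
{SSS} ⇒ {SSSS}   [S ::= S S]
{SSSS} ⇒ {SSSSS}   [S ::= S S]
{SSSSS} ⇒ {SSSSSS}   [S ::= S S]
{SSSSSS} ⇒ {{}SSSSS}   [S ::= { }]
{{}SSSSS} ⇒ {{}{}SSSS}   [S ::= { }]
{{}{}SSSS} ⇒ {{}{}{}SSS}   [S ::= { }]
{{}{}{}SSS} ⇒ {{}{}{}{}SS}   [S ::= { }]
{{}{}{}{}SS} ⇒ {{}{}{}{}{}S}   [S ::= { }]
{{}{}{}{}{}S} ⇒ {{}{}{}{}{}{}}   [S ::= { }]

S ⇒ {S} ⇒ {SS} ⇒ {SSS} ⇒ {SSSS} ⇒ {SSSSS} ⇒ {SSSSSS} ⇒ {{}SSSSS} ⇒ {{}{}SSSS} ⇒ {{}{}{}SSS} ⇒ {{}{}{}{}SS} ⇒ {{}{}{}{}{}S} ⇒ {{}{}{}{}{}{}}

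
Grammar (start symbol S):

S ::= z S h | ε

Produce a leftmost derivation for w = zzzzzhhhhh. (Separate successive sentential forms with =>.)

S=>zSh=>zzShh=>zzzShhh=>zzzzShhhh=>zzzzzShhhhh=>zzzzzhhhhh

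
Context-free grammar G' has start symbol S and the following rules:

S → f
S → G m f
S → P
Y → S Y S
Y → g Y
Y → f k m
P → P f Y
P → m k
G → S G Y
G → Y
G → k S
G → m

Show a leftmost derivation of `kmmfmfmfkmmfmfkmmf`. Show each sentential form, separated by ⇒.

S ⇒ Gmf   [S → G m f]
Gmf ⇒ SGYmf   [G → S G Y]
SGYmf ⇒ GmfGYmf   [S → G m f]
GmfGYmf ⇒ SGYmfGYmf   [G → S G Y]
SGYmfGYmf ⇒ GmfGYmfGYmf   [S → G m f]
GmfGYmfGYmf ⇒ kSmfGYmfGYmf   [G → k S]
kSmfGYmfGYmf ⇒ kGmfmfGYmfGYmf   [S → G m f]
kGmfmfGYmfGYmf ⇒ kmmfmfGYmfGYmf   [G → m]
kmmfmfGYmfGYmf ⇒ kmmfmfmYmfGYmf   [G → m]
kmmfmfmYmfGYmf ⇒ kmmfmfmfkmmfGYmf   [Y → f k m]
kmmfmfmfkmmfGYmf ⇒ kmmfmfmfkmmfmYmf   [G → m]
kmmfmfmfkmmfmYmf ⇒ kmmfmfmfkmmfmfkmmf   [Y → f k m]

S⇒Gmf⇒SGYmf⇒GmfGYmf⇒SGYmfGYmf⇒GmfGYmfGYmf⇒kSmfGYmfGYmf⇒kGmfmfGYmfGYmf⇒kmmfmfGYmfGYmf⇒kmmfmfmYmfGYmf⇒kmmfmfmfkmmfGYmf⇒kmmfmfmfkmmfmYmf⇒kmmfmfmfkmmfmfkmmf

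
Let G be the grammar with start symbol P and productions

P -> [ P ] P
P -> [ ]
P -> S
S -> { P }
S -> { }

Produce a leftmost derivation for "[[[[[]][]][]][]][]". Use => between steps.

P => [P]P   [P -> [ P ] P]
[P]P => [[P]P]P   [P -> [ P ] P]
[[P]P]P => [[[P]P]P]P   [P -> [ P ] P]
[[[P]P]P]P => [[[[P]P]P]P]P   [P -> [ P ] P]
[[[[P]P]P]P]P => [[[[[]]P]P]P]P   [P -> [ ]]
[[[[[]]P]P]P]P => [[[[[]][]]P]P]P   [P -> [ ]]
[[[[[]][]]P]P]P => [[[[[]][]][]]P]P   [P -> [ ]]
[[[[[]][]][]]P]P => [[[[[]][]][]][]]P   [P -> [ ]]
[[[[[]][]][]][]]P => [[[[[]][]][]][]][]   [P -> [ ]]

P => [P]P => [[P]P]P => [[[P]P]P]P => [[[[P]P]P]P]P => [[[[[]]P]P]P]P => [[[[[]][]]P]P]P => [[[[[]][]][]]P]P => [[[[[]][]][]][]]P => [[[[[]][]][]][]][]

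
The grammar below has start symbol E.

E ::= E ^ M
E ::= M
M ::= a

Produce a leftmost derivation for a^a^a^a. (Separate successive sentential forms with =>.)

E => E^M => E^M^M => E^M^M^M => M^M^M^M => a^M^M^M => a^a^M^M => a^a^a^M => a^a^a^a

E => E^M   [E ::= E ^ M]
E^M => E^M^M   [E ::= E ^ M]
E^M^M => E^M^M^M   [E ::= E ^ M]
E^M^M^M => M^M^M^M   [E ::= M]
M^M^M^M => a^M^M^M   [M ::= a]
a^M^M^M => a^a^M^M   [M ::= a]
a^a^M^M => a^a^a^M   [M ::= a]
a^a^a^M => a^a^a^a   [M ::= a]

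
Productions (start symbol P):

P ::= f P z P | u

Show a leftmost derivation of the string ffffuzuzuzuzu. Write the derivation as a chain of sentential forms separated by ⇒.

P ⇒ fPzP ⇒ ffPzPzP ⇒ fffPzPzPzP ⇒ ffffPzPzPzPzP ⇒ ffffuzPzPzPzP ⇒ ffffuzuzPzPzP ⇒ ffffuzuzuzPzP ⇒ ffffuzuzuzuzP ⇒ ffffuzuzuzuzu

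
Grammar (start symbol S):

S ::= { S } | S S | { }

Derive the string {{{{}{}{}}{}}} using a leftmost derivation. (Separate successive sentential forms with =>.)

S=>{S}=>{{S}}=>{{SS}}=>{{{S}S}}=>{{{SS}S}}=>{{{SSS}S}}=>{{{{}SS}S}}=>{{{{}{}S}S}}=>{{{{}{}{}}S}}=>{{{{}{}{}}{}}}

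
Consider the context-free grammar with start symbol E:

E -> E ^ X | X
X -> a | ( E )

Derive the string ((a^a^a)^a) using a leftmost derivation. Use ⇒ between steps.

E⇒X⇒(E)⇒(E^X)⇒(X^X)⇒((E)^X)⇒((E^X)^X)⇒((E^X^X)^X)⇒((X^X^X)^X)⇒((a^X^X)^X)⇒((a^a^X)^X)⇒((a^a^a)^X)⇒((a^a^a)^a)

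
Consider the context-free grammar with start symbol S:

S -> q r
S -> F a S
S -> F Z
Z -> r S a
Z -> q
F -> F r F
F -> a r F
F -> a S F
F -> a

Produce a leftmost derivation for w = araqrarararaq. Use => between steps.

S => FZ => FrFZ => arFrFZ => arFrFrFZ => arFrFrFrFZ => araSFrFrFrFZ => araqrFrFrFrFZ => araqrarFrFrFZ => araqrararFrFZ => araqrarararFZ => araqrarararaZ => araqrarararaq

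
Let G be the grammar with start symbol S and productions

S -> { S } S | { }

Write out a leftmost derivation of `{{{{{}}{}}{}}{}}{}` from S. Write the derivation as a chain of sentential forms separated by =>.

S => {S}S => {{S}S}S => {{{S}S}S}S => {{{{S}S}S}S}S => {{{{{}}S}S}S}S => {{{{{}}{}}S}S}S => {{{{{}}{}}{}}S}S => {{{{{}}{}}{}}{}}S => {{{{{}}{}}{}}{}}{}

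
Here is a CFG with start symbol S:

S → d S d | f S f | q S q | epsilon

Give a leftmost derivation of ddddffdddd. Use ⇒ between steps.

S ⇒ dSd ⇒ ddSdd ⇒ dddSddd ⇒ ddddSdddd ⇒ ddddfSfdddd ⇒ ddddffdddd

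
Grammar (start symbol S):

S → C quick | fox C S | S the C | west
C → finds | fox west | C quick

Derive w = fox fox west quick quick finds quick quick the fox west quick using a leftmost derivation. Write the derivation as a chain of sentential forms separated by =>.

S => fox C S => fox C quick S => fox C quick quick S => fox fox west quick quick S => fox fox west quick quick S the C => fox fox west quick quick C quick the C => fox fox west quick quick C quick quick the C => fox fox west quick quick finds quick quick the C => fox fox west quick quick finds quick quick the C quick => fox fox west quick quick finds quick quick the fox west quick

S => fox C S   [S → fox C S]
fox C S => fox C quick S   [C → C quick]
fox C quick S => fox C quick quick S   [C → C quick]
fox C quick quick S => fox fox west quick quick S   [C → fox west]
fox fox west quick quick S => fox fox west quick quick S the C   [S → S the C]
fox fox west quick quick S the C => fox fox west quick quick C quick the C   [S → C quick]
fox fox west quick quick C quick the C => fox fox west quick quick C quick quick the C   [C → C quick]
fox fox west quick quick C quick quick the C => fox fox west quick quick finds quick quick the C   [C → finds]
fox fox west quick quick finds quick quick the C => fox fox west quick quick finds quick quick the C quick   [C → C quick]
fox fox west quick quick finds quick quick the C quick => fox fox west quick quick finds quick quick the fox west quick   [C → fox west]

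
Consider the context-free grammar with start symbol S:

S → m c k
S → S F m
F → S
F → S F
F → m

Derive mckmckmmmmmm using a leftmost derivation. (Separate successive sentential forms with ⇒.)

S ⇒ SFm ⇒ SFmFm ⇒ SFmFmFm ⇒ mckFmFmFm ⇒ mckSFmFmFm ⇒ mckmckFmFmFm ⇒ mckmckmmFmFm ⇒ mckmckmmmmFm ⇒ mckmckmmmmmm

S ⇒ SFm   [S → S F m]
SFm ⇒ SFmFm   [S → S F m]
SFmFm ⇒ SFmFmFm   [S → S F m]
SFmFmFm ⇒ mckFmFmFm   [S → m c k]
mckFmFmFm ⇒ mckSFmFmFm   [F → S F]
mckSFmFmFm ⇒ mckmckFmFmFm   [S → m c k]
mckmckFmFmFm ⇒ mckmckmmFmFm   [F → m]
mckmckmmFmFm ⇒ mckmckmmmmFm   [F → m]
mckmckmmmmFm ⇒ mckmckmmmmmm   [F → m]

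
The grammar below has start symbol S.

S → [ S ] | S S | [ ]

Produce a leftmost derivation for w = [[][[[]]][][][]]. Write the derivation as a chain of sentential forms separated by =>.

S=>[S]=>[SS]=>[SSS]=>[[]SS]=>[[]SSS]=>[[]SSSS]=>[[][S]SSS]=>[[][[S]]SSS]=>[[][[[]]]SSS]=>[[][[[]]][]SS]=>[[][[[]]][][]S]=>[[][[[]]][][][]]

S => [S]   [S → [ S ]]
[S] => [SS]   [S → S S]
[SS] => [SSS]   [S → S S]
[SSS] => [[]SS]   [S → [ ]]
[[]SS] => [[]SSS]   [S → S S]
[[]SSS] => [[]SSSS]   [S → S S]
[[]SSSS] => [[][S]SSS]   [S → [ S ]]
[[][S]SSS] => [[][[S]]SSS]   [S → [ S ]]
[[][[S]]SSS] => [[][[[]]]SSS]   [S → [ ]]
[[][[[]]]SSS] => [[][[[]]][]SS]   [S → [ ]]
[[][[[]]][]SS] => [[][[[]]][][]S]   [S → [ ]]
[[][[[]]][][]S] => [[][[[]]][][][]]   [S → [ ]]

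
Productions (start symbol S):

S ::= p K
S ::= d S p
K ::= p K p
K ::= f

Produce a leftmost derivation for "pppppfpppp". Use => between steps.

S => pK   [S ::= p K]
pK => ppKp   [K ::= p K p]
ppKp => pppKpp   [K ::= p K p]
pppKpp => ppppKppp   [K ::= p K p]
ppppKppp => pppppKpppp   [K ::= p K p]
pppppKpppp => pppppfpppp   [K ::= f]

S=>pK=>ppKp=>pppKpp=>ppppKppp=>pppppKpppp=>pppppfpppp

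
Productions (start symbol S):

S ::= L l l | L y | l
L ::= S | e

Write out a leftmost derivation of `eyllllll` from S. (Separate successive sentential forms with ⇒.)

S ⇒ Lll ⇒ Sll ⇒ Lllll ⇒ Sllll ⇒ Lllllll ⇒ Sllllll ⇒ Lyllllll ⇒ eyllllll

S ⇒ Lll   [S ::= L l l]
Lll ⇒ Sll   [L ::= S]
Sll ⇒ Lllll   [S ::= L l l]
Lllll ⇒ Sllll   [L ::= S]
Sllll ⇒ Lllllll   [S ::= L l l]
Lllllll ⇒ Sllllll   [L ::= S]
Sllllll ⇒ Lyllllll   [S ::= L y]
Lyllllll ⇒ eyllllll   [L ::= e]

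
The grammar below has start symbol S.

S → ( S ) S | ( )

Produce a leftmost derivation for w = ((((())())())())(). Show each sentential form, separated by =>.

S => (S)S => ((S)S)S => (((S)S)S)S => ((((S)S)S)S)S => ((((())S)S)S)S => ((((())())S)S)S => ((((())())())S)S => ((((())())())())S => ((((())())())())()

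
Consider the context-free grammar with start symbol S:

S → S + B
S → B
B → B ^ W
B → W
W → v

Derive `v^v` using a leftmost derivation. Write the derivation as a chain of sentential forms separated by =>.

S => B   [S → B]
B => B^W   [B → B ^ W]
B^W => W^W   [B → W]
W^W => v^W   [W → v]
v^W => v^v   [W → v]

S => B => B^W => W^W => v^W => v^v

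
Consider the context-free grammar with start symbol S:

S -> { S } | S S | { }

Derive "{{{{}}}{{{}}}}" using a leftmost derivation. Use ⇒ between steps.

S⇒{S}⇒{SS}⇒{{S}S}⇒{{{S}}S}⇒{{{{}}}S}⇒{{{{}}}{S}}⇒{{{{}}}{{S}}}⇒{{{{}}}{{{}}}}

S ⇒ {S}   [S -> { S }]
{S} ⇒ {SS}   [S -> S S]
{SS} ⇒ {{S}S}   [S -> { S }]
{{S}S} ⇒ {{{S}}S}   [S -> { S }]
{{{S}}S} ⇒ {{{{}}}S}   [S -> { }]
{{{{}}}S} ⇒ {{{{}}}{S}}   [S -> { S }]
{{{{}}}{S}} ⇒ {{{{}}}{{S}}}   [S -> { S }]
{{{{}}}{{S}}} ⇒ {{{{}}}{{{}}}}   [S -> { }]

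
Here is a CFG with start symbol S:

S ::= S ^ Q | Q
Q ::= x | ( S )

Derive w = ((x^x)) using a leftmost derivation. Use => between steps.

S => Q => (S) => (Q) => ((S)) => ((S^Q)) => ((Q^Q)) => ((x^Q)) => ((x^x))

S => Q   [S ::= Q]
Q => (S)   [Q ::= ( S )]
(S) => (Q)   [S ::= Q]
(Q) => ((S))   [Q ::= ( S )]
((S)) => ((S^Q))   [S ::= S ^ Q]
((S^Q)) => ((Q^Q))   [S ::= Q]
((Q^Q)) => ((x^Q))   [Q ::= x]
((x^Q)) => ((x^x))   [Q ::= x]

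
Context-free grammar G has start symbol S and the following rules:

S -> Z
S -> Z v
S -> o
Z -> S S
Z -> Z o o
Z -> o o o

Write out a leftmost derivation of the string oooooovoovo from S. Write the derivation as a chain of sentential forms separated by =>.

S => Z => SS => ZvS => ZoovS => SSoovS => oSoovS => oZvoovS => oZoovoovS => oooooovoovS => oooooovoovo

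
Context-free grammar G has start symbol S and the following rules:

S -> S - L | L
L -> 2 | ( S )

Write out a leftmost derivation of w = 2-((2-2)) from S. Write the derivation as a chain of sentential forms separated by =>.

S => S-L => L-L => 2-L => 2-(S) => 2-(L) => 2-((S)) => 2-((S-L)) => 2-((L-L)) => 2-((2-L)) => 2-((2-2))

S => S-L   [S -> S - L]
S-L => L-L   [S -> L]
L-L => 2-L   [L -> 2]
2-L => 2-(S)   [L -> ( S )]
2-(S) => 2-(L)   [S -> L]
2-(L) => 2-((S))   [L -> ( S )]
2-((S)) => 2-((S-L))   [S -> S - L]
2-((S-L)) => 2-((L-L))   [S -> L]
2-((L-L)) => 2-((2-L))   [L -> 2]
2-((2-L)) => 2-((2-2))   [L -> 2]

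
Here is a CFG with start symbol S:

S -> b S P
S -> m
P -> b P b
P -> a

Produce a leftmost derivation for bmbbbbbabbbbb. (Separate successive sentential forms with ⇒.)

S ⇒ bSP   [S -> b S P]
bSP ⇒ bmP   [S -> m]
bmP ⇒ bmbPb   [P -> b P b]
bmbPb ⇒ bmbbPbb   [P -> b P b]
bmbbPbb ⇒ bmbbbPbbb   [P -> b P b]
bmbbbPbbb ⇒ bmbbbbPbbbb   [P -> b P b]
bmbbbbPbbbb ⇒ bmbbbbbPbbbbb   [P -> b P b]
bmbbbbbPbbbbb ⇒ bmbbbbbabbbbb   [P -> a]

S ⇒ bSP ⇒ bmP ⇒ bmbPb ⇒ bmbbPbb ⇒ bmbbbPbbb ⇒ bmbbbbPbbbb ⇒ bmbbbbbPbbbbb ⇒ bmbbbbbabbbbb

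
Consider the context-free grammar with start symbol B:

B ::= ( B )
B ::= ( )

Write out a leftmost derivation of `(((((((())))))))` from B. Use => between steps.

B=>(B)=>((B))=>(((B)))=>((((B))))=>(((((B)))))=>((((((B))))))=>(((((((B)))))))=>(((((((())))))))

B => (B)   [B ::= ( B )]
(B) => ((B))   [B ::= ( B )]
((B)) => (((B)))   [B ::= ( B )]
(((B))) => ((((B))))   [B ::= ( B )]
((((B)))) => (((((B)))))   [B ::= ( B )]
(((((B))))) => ((((((B))))))   [B ::= ( B )]
((((((B)))))) => (((((((B)))))))   [B ::= ( B )]
(((((((B))))))) => (((((((())))))))   [B ::= ( )]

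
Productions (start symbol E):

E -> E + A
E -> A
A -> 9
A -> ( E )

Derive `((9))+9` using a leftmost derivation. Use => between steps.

E => E+A   [E -> E + A]
E+A => A+A   [E -> A]
A+A => (E)+A   [A -> ( E )]
(E)+A => (A)+A   [E -> A]
(A)+A => ((E))+A   [A -> ( E )]
((E))+A => ((A))+A   [E -> A]
((A))+A => ((9))+A   [A -> 9]
((9))+A => ((9))+9   [A -> 9]

E=>E+A=>A+A=>(E)+A=>(A)+A=>((E))+A=>((A))+A=>((9))+A=>((9))+9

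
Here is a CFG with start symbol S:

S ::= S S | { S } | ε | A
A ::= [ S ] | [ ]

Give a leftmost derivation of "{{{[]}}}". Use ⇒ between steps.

S⇒{S}⇒{{S}}⇒{{SS}}⇒{{{S}S}}⇒{{{A}S}}⇒{{{[S]}S}}⇒{{{[]}S}}⇒{{{[]}}}

S ⇒ {S}   [S ::= { S }]
{S} ⇒ {{S}}   [S ::= { S }]
{{S}} ⇒ {{SS}}   [S ::= S S]
{{SS}} ⇒ {{{S}S}}   [S ::= { S }]
{{{S}S}} ⇒ {{{A}S}}   [S ::= A]
{{{A}S}} ⇒ {{{[S]}S}}   [A ::= [ S ]]
{{{[S]}S}} ⇒ {{{[]}S}}   [S ::= ε]
{{{[]}S}} ⇒ {{{[]}}}   [S ::= ε]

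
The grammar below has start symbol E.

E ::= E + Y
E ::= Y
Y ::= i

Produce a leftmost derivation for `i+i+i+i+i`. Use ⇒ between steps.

E ⇒ E+Y ⇒ E+Y+Y ⇒ E+Y+Y+Y ⇒ E+Y+Y+Y+Y ⇒ Y+Y+Y+Y+Y ⇒ i+Y+Y+Y+Y ⇒ i+i+Y+Y+Y ⇒ i+i+i+Y+Y ⇒ i+i+i+i+Y ⇒ i+i+i+i+i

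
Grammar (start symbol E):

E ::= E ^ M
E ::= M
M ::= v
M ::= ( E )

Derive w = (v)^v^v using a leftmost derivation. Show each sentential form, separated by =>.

E => E^M   [E ::= E ^ M]
E^M => E^M^M   [E ::= E ^ M]
E^M^M => M^M^M   [E ::= M]
M^M^M => (E)^M^M   [M ::= ( E )]
(E)^M^M => (M)^M^M   [E ::= M]
(M)^M^M => (v)^M^M   [M ::= v]
(v)^M^M => (v)^v^M   [M ::= v]
(v)^v^M => (v)^v^v   [M ::= v]

E => E^M => E^M^M => M^M^M => (E)^M^M => (M)^M^M => (v)^M^M => (v)^v^M => (v)^v^v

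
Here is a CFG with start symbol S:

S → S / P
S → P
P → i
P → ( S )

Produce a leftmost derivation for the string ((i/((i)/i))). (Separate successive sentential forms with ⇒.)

S ⇒ P ⇒ (S) ⇒ (P) ⇒ ((S)) ⇒ ((S/P)) ⇒ ((P/P)) ⇒ ((i/P)) ⇒ ((i/(S))) ⇒ ((i/(S/P))) ⇒ ((i/(P/P))) ⇒ ((i/((S)/P))) ⇒ ((i/((P)/P))) ⇒ ((i/((i)/P))) ⇒ ((i/((i)/i)))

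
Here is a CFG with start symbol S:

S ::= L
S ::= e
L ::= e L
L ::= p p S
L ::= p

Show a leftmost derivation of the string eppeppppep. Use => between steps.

S => L   [S ::= L]
L => eL   [L ::= e L]
eL => eppS   [L ::= p p S]
eppS => eppL   [S ::= L]
eppL => eppeL   [L ::= e L]
eppeL => eppeppS   [L ::= p p S]
eppeppS => eppeppL   [S ::= L]
eppeppL => eppeppppS   [L ::= p p S]
eppeppppS => eppeppppL   [S ::= L]
eppeppppL => eppeppppeL   [L ::= e L]
eppeppppeL => eppeppppep   [L ::= p]

S => L => eL => eppS => eppL => eppeL => eppeppS => eppeppL => eppeppppS => eppeppppL => eppeppppeL => eppeppppep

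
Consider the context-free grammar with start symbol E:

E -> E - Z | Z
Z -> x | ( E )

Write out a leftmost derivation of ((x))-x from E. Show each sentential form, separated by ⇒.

E⇒E-Z⇒Z-Z⇒(E)-Z⇒(Z)-Z⇒((E))-Z⇒((Z))-Z⇒((x))-Z⇒((x))-x

E ⇒ E-Z   [E -> E - Z]
E-Z ⇒ Z-Z   [E -> Z]
Z-Z ⇒ (E)-Z   [Z -> ( E )]
(E)-Z ⇒ (Z)-Z   [E -> Z]
(Z)-Z ⇒ ((E))-Z   [Z -> ( E )]
((E))-Z ⇒ ((Z))-Z   [E -> Z]
((Z))-Z ⇒ ((x))-Z   [Z -> x]
((x))-Z ⇒ ((x))-x   [Z -> x]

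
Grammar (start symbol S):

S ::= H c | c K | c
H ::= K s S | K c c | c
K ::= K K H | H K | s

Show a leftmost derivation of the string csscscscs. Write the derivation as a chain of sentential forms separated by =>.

S => cK => cHK => cKsSK => cKKHsSK => cKKHKHsSK => csKHKHsSK => cssHKHsSK => csscKHsSK => csscsHsSK => csscscsSK => csscscscK => csscscscs

S => cK   [S ::= c K]
cK => cHK   [K ::= H K]
cHK => cKsSK   [H ::= K s S]
cKsSK => cKKHsSK   [K ::= K K H]
cKKHsSK => cKKHKHsSK   [K ::= K K H]
cKKHKHsSK => csKHKHsSK   [K ::= s]
csKHKHsSK => cssHKHsSK   [K ::= s]
cssHKHsSK => csscKHsSK   [H ::= c]
csscKHsSK => csscsHsSK   [K ::= s]
csscsHsSK => csscscsSK   [H ::= c]
csscscsSK => csscscscK   [S ::= c]
csscscscK => csscscscs   [K ::= s]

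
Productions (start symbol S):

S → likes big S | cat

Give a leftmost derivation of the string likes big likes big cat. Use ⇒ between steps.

S ⇒ likes big S ⇒ likes big likes big S ⇒ likes big likes big cat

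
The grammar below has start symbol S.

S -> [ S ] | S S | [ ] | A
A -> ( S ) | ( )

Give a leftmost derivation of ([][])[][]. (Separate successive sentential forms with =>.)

S => SS   [S -> S S]
SS => SSS   [S -> S S]
SSS => ASS   [S -> A]
ASS => (S)SS   [A -> ( S )]
(S)SS => (SS)SS   [S -> S S]
(SS)SS => ([]S)SS   [S -> [ ]]
([]S)SS => ([][])SS   [S -> [ ]]
([][])SS => ([][])[]S   [S -> [ ]]
([][])[]S => ([][])[][]   [S -> [ ]]

S => SS => SSS => ASS => (S)SS => (SS)SS => ([]S)SS => ([][])SS => ([][])[]S => ([][])[][]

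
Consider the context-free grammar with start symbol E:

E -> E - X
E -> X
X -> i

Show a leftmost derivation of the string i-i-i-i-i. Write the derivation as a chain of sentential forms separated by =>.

E=>E-X=>E-X-X=>E-X-X-X=>E-X-X-X-X=>X-X-X-X-X=>i-X-X-X-X=>i-i-X-X-X=>i-i-i-X-X=>i-i-i-i-X=>i-i-i-i-i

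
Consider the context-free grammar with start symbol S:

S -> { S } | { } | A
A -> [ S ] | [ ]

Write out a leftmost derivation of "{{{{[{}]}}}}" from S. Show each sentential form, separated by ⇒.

S ⇒ {S}   [S -> { S }]
{S} ⇒ {{S}}   [S -> { S }]
{{S}} ⇒ {{{S}}}   [S -> { S }]
{{{S}}} ⇒ {{{{S}}}}   [S -> { S }]
{{{{S}}}} ⇒ {{{{A}}}}   [S -> A]
{{{{A}}}} ⇒ {{{{[S]}}}}   [A -> [ S ]]
{{{{[S]}}}} ⇒ {{{{[{}]}}}}   [S -> { }]

S ⇒ {S} ⇒ {{S}} ⇒ {{{S}}} ⇒ {{{{S}}}} ⇒ {{{{A}}}} ⇒ {{{{[S]}}}} ⇒ {{{{[{}]}}}}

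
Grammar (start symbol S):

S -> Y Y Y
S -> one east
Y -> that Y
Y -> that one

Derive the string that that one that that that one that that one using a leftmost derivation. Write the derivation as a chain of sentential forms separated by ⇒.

S ⇒ Y Y Y ⇒ that Y Y Y ⇒ that that one Y Y ⇒ that that one that Y Y ⇒ that that one that that Y Y ⇒ that that one that that that one Y ⇒ that that one that that that one that Y ⇒ that that one that that that one that that one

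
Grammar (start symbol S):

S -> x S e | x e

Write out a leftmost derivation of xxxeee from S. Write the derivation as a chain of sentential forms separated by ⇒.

S ⇒ xSe   [S -> x S e]
xSe ⇒ xxSee   [S -> x S e]
xxSee ⇒ xxxeee   [S -> x e]

S ⇒ xSe ⇒ xxSee ⇒ xxxeee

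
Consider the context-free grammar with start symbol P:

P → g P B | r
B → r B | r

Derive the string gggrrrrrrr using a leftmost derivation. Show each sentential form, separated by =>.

P => gPB   [P → g P B]
gPB => ggPBB   [P → g P B]
ggPBB => gggPBBB   [P → g P B]
gggPBBB => gggrBBB   [P → r]
gggrBBB => gggrrBBB   [B → r B]
gggrrBBB => gggrrrBBB   [B → r B]
gggrrrBBB => gggrrrrBB   [B → r]
gggrrrrBB => gggrrrrrBB   [B → r B]
gggrrrrrBB => gggrrrrrrB   [B → r]
gggrrrrrrB => gggrrrrrrr   [B → r]

P => gPB => ggPBB => gggPBBB => gggrBBB => gggrrBBB => gggrrrBBB => gggrrrrBB => gggrrrrrBB => gggrrrrrrB => gggrrrrrrr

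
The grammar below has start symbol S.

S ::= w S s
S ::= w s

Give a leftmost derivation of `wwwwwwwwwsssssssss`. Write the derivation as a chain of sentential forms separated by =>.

S => wSs   [S ::= w S s]
wSs => wwSss   [S ::= w S s]
wwSss => wwwSsss   [S ::= w S s]
wwwSsss => wwwwSssss   [S ::= w S s]
wwwwSssss => wwwwwSsssss   [S ::= w S s]
wwwwwSsssss => wwwwwwSssssss   [S ::= w S s]
wwwwwwSssssss => wwwwwwwSsssssss   [S ::= w S s]
wwwwwwwSsssssss => wwwwwwwwSssssssss   [S ::= w S s]
wwwwwwwwSssssssss => wwwwwwwwwsssssssss   [S ::= w s]

S=>wSs=>wwSss=>wwwSsss=>wwwwSssss=>wwwwwSsssss=>wwwwwwSssssss=>wwwwwwwSsssssss=>wwwwwwwwSssssssss=>wwwwwwwwwsssssssss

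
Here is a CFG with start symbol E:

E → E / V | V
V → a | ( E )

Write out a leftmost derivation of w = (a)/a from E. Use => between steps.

E => E/V => V/V => (E)/V => (V)/V => (a)/V => (a)/a

E => E/V   [E → E / V]
E/V => V/V   [E → V]
V/V => (E)/V   [V → ( E )]
(E)/V => (V)/V   [E → V]
(V)/V => (a)/V   [V → a]
(a)/V => (a)/a   [V → a]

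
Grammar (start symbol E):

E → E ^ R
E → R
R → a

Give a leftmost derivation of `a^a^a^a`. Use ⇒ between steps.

E⇒E^R⇒E^R^R⇒E^R^R^R⇒R^R^R^R⇒a^R^R^R⇒a^a^R^R⇒a^a^a^R⇒a^a^a^a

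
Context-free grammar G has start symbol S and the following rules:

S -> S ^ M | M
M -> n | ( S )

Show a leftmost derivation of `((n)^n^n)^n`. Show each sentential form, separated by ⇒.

S⇒S^M⇒M^M⇒(S)^M⇒(S^M)^M⇒(S^M^M)^M⇒(M^M^M)^M⇒((S)^M^M)^M⇒((M)^M^M)^M⇒((n)^M^M)^M⇒((n)^n^M)^M⇒((n)^n^n)^M⇒((n)^n^n)^n

S ⇒ S^M   [S -> S ^ M]
S^M ⇒ M^M   [S -> M]
M^M ⇒ (S)^M   [M -> ( S )]
(S)^M ⇒ (S^M)^M   [S -> S ^ M]
(S^M)^M ⇒ (S^M^M)^M   [S -> S ^ M]
(S^M^M)^M ⇒ (M^M^M)^M   [S -> M]
(M^M^M)^M ⇒ ((S)^M^M)^M   [M -> ( S )]
((S)^M^M)^M ⇒ ((M)^M^M)^M   [S -> M]
((M)^M^M)^M ⇒ ((n)^M^M)^M   [M -> n]
((n)^M^M)^M ⇒ ((n)^n^M)^M   [M -> n]
((n)^n^M)^M ⇒ ((n)^n^n)^M   [M -> n]
((n)^n^n)^M ⇒ ((n)^n^n)^n   [M -> n]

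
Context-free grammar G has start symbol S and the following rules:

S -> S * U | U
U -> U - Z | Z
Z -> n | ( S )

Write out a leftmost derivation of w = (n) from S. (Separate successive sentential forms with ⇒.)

S ⇒ U ⇒ Z ⇒ (S) ⇒ (U) ⇒ (Z) ⇒ (n)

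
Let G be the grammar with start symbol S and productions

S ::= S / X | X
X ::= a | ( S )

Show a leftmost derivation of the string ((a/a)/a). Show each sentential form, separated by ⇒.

S ⇒ X   [S ::= X]
X ⇒ (S)   [X ::= ( S )]
(S) ⇒ (S/X)   [S ::= S / X]
(S/X) ⇒ (X/X)   [S ::= X]
(X/X) ⇒ ((S)/X)   [X ::= ( S )]
((S)/X) ⇒ ((S/X)/X)   [S ::= S / X]
((S/X)/X) ⇒ ((X/X)/X)   [S ::= X]
((X/X)/X) ⇒ ((a/X)/X)   [X ::= a]
((a/X)/X) ⇒ ((a/a)/X)   [X ::= a]
((a/a)/X) ⇒ ((a/a)/a)   [X ::= a]

S⇒X⇒(S)⇒(S/X)⇒(X/X)⇒((S)/X)⇒((S/X)/X)⇒((X/X)/X)⇒((a/X)/X)⇒((a/a)/X)⇒((a/a)/a)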